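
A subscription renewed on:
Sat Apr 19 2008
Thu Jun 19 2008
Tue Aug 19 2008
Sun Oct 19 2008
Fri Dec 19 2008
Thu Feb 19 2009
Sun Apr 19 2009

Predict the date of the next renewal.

Fri Jun 19 2009

Gaps: 61, 61, 61, 61, 62, 59 days — not constant. Every event is on the 19th of the month.
Pattern: the 19th of every 2 months.
June 2009: Fri Jun 19 2009.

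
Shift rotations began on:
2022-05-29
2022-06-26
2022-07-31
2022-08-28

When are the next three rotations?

2022-09-25, 2022-10-30, 2022-11-27

These are Sundays with 28, 35, 28-day gaps.
Each is the final Sunday of its month — 2022-05-29 is past the 28th, so '4th Sunday' doesn't fit.
September 2022 ends with Sunday 2022-09-25.
Last Sunday of October 2022: 2022-10-30.
November 2022 ends with Sunday 2022-11-27.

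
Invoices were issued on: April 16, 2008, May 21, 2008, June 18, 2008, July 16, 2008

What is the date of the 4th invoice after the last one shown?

These are Wednesdays at 28- or 35-day spacing (35, 28, 28).
The pattern: 3rd Wednesday of the month.
3rd Wednesday of August 2008: August 20, 2008.
3rd Wednesday of September 2008: September 17, 2008.
October 2008 — 3rd Wednesday is October 15, 2008.
November 2008 — 3rd Wednesday is November 19, 2008.

November 19, 2008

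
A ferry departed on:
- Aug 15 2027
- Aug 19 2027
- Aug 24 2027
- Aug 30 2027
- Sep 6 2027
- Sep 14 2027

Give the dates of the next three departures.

Gaps: 4, 5, 6, 7, 8 days — each gap is 1 larger than the previous one.
Next gap: 9 days. Sep 14 2027 + 9 days = Sep 23 2027.
Next gap: 10 days. Sep 23 2027 + 10 days = Oct 3 2027.
Next gap: 11 days. Oct 3 2027 + 11 days = Oct 14 2027.

Sep 23 2027, Oct 3 2027, Oct 14 2027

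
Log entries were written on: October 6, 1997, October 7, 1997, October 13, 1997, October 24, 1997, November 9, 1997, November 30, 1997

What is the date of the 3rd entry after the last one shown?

March 3, 1998

The spacing grows by 5 each time: 1, 6, 11, 16, 21 days.
Next gap: 26 days. November 30, 1997 + 26 days = December 26, 1997.
Next gap: 31 days. December 26, 1997 + 31 days = January 26, 1998.
Next gap: 36 days. January 26, 1998 + 36 days = March 3, 1998.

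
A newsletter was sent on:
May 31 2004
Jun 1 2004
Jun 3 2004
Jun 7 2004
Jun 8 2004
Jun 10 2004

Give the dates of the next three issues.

The gap pattern 1, 2, 4, 1, 2 repeats every 3 events.
These are the Mondays, Tuesdays and Thursdays of each week.
Next Monday: Jun 14 2004.
Next Tuesday: Jun 15 2004.
The following Thursday is Jun 17 2004.

Jun 14 2004, Jun 15 2004, Jun 17 2004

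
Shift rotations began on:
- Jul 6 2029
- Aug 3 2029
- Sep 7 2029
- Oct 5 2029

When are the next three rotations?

All dates are Fridays, 28, 35, 28 days apart.
Specifically, the 1st Friday of each month.
1st Friday of November 2029: Nov 2 2029.
December 2029 — 1st Friday is Dec 7 2029.
1st Friday of January 2030: Jan 4 2030.

Nov 2 2029, Dec 7 2029, Jan 4 2030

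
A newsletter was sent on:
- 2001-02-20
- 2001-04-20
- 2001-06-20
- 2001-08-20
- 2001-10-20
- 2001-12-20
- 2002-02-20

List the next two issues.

Each date is the 20th; the gaps (59, 61, 61, 61, 61, 62) track the month lengths.
The rule is the 20th of every 2 months.
Next: April 2002 → 2002-04-20.
Next: June 2002 → 2002-06-20.

2002-04-20, 2002-06-20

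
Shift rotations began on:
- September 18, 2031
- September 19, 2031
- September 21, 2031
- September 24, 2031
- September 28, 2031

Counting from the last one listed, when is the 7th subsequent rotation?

November 23, 2031

Gaps: 1, 2, 3, 4 days — each gap is 1 larger than the previous one.
Next gap: 5 days. September 28, 2031 + 5 days = October 3, 2031.
Next gap: 6 days. October 3, 2031 + 6 days = October 9, 2031.
Next gap: 7 days. October 9, 2031 + 7 days = October 16, 2031.
Next gap: 8 days. October 16, 2031 + 8 days = October 24, 2031.
Next gap: 9 days. October 24, 2031 + 9 days = November 2, 2031.
Next gap: 10 days. November 2, 2031 + 10 days = November 12, 2031.
Next gap: 11 days. November 12, 2031 + 11 days = November 23, 2031.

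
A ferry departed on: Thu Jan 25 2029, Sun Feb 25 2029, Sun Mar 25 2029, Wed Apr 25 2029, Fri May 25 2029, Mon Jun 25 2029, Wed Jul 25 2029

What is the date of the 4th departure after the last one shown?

Gaps: 31, 28, 31, 30, 31, 30 days — not constant. Every event is on the 25th of the month.
Pattern: the 25th of each month.
Next: August 2029 → Sat Aug 25 2029.
September 2029: Tue Sep 25 2029.
October 2029: Thu Oct 25 2029.
Next: November 2029 → Sun Nov 25 2029.

Sun Nov 25 2029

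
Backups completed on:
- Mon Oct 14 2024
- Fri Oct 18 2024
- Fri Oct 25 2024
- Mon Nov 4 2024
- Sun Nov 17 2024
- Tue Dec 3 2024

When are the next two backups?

The spacing grows by 3 each time: 4, 7, 10, 13, 16 days.
Next gap: 19 days. Tue Dec 3 2024 + 19 days = Sun Dec 22 2024.
Next gap: 22 days. Sun Dec 22 2024 + 22 days = Mon Jan 13 2025.

Sun Dec 22 2024, Mon Jan 13 2025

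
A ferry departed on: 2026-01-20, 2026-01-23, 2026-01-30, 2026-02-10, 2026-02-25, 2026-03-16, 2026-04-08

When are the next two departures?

2026-05-05, 2026-06-05

The spacing grows by 4 each time: 3, 7, 11, 15, 19, 23 days.
Next gap: 27 days. 2026-04-08 + 27 days = 2026-05-05.
Next gap: 31 days. 2026-05-05 + 31 days = 2026-06-05.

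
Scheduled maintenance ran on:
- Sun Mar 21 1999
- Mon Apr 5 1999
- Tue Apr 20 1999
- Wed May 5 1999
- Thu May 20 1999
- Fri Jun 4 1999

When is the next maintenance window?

The spacing is 15, 15, 15, 15, 15 days — always 15 days.
Fri Jun 4 1999 + 15 days = Sat Jun 19 1999.

Sat Jun 19 1999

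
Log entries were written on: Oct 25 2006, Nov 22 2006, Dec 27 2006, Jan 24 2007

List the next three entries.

Gaps: 28, 35, 28 days — a mix of 28 and 35. Every date is a Wednesday.
Each is the 4th Wednesday of its month.
4th Wednesday of February 2007: Feb 28 2007.
March 2007 — 4th Wednesday is Mar 28 2007.
April 2007 — 4th Wednesday is Apr 25 2007.

Feb 28 2007, Mar 28 2007, Apr 25 2007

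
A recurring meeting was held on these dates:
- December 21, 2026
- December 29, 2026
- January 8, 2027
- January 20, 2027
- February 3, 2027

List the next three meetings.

The spacing grows by 2 each time: 8, 10, 12, 14 days.
Next gap: 16 days. February 3, 2027 + 16 days = February 19, 2027.
Next gap: 18 days. February 19, 2027 + 18 days = March 9, 2027.
Next gap: 20 days. March 9, 2027 + 20 days = March 29, 2027.

February 19, 2027; March 9, 2027; March 29, 2027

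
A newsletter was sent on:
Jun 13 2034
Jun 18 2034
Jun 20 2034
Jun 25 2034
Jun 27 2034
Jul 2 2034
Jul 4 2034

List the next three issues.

Gaps: 5, 2, 5, 2, 5, 2 days — not constant, but cyclic with period 2.
The events fall on every Tuesday and Sunday.
Next Sunday: Jul 9 2034.
The following Tuesday is Jul 11 2034.
The following Sunday is Jul 16 2034.

Jul 9 2034, Jul 11 2034, Jul 16 2034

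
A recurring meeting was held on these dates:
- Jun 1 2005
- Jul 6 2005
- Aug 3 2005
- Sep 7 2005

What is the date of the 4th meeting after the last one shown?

Jan 4 2006

These are Wednesdays at 28- or 35-day spacing (35, 28, 35).
The pattern: 1st Wednesday of the month.
October 2005 — 1st Wednesday is Oct 5 2005.
November 2005 — 1st Wednesday is Nov 2 2005.
December 2005 — 1st Wednesday is Dec 7 2005.
January 2006 — 1st Wednesday is Jan 4 2006.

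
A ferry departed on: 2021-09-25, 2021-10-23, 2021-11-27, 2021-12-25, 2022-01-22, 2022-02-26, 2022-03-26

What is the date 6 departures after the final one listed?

2022-09-24

All dates are Saturdays, 28, 35, 28, 28, 35, 28 days apart.
Specifically, the 4th Saturday of each month.
April 2022 — 4th Saturday is 2022-04-23.
May 2022 — 4th Saturday is 2022-05-28.
June 2022 — 4th Saturday is 2022-06-25.
4th Saturday of July 2022: 2022-07-23.
4th Saturday of August 2022: 2022-08-27.
4th Saturday of September 2022: 2022-09-24.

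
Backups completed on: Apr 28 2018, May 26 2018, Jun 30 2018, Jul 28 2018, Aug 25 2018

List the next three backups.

Sep 29 2018, Oct 27 2018, Nov 24 2018

Every date is a Saturday; gaps 28, 35, 28, 28 days.
Each is the last Saturday of its month (at least one falls on the 29th or later, ruling out '4th Saturday').
Last Saturday of September 2018: Sep 29 2018.
Last Saturday of October 2018: Oct 27 2018.
Last Saturday of November 2018: Nov 24 2018.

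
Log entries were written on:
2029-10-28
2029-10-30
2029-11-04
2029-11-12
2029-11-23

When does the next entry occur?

2029-12-07

Gaps: 2, 5, 8, 11 days — each gap is 3 larger than the previous one.
Next gap: 14 days. 2029-11-23 + 14 days = 2029-12-07.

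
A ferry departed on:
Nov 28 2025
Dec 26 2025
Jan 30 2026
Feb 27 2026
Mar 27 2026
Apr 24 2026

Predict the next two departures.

Every date is a Friday; gaps 28, 35, 28, 28, 28 days.
Each is the last Friday of its month (at least one falls on the 29th or later, ruling out '4th Friday').
Last Friday of May 2026: May 29 2026.
Last Friday of June 2026: Jun 26 2026.

May 29 2026, Jun 26 2026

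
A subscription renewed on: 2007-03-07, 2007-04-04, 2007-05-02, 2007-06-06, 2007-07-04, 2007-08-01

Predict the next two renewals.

All dates are Wednesdays, 28, 28, 35, 28, 28 days apart.
Specifically, the 1st Wednesday of each month.
September 2007 — 1st Wednesday is 2007-09-05.
October 2007 — 1st Wednesday is 2007-10-03.

2007-09-05, 2007-10-03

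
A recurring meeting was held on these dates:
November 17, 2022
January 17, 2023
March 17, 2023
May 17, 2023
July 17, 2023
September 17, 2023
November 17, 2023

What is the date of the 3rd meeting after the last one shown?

Gaps: 61, 59, 61, 61, 62, 61 days — not constant. Every event is on the 17th of the month.
Pattern: the 17th of every 2 months.
Next: January 2024 → January 17, 2024.
Next: March 2024 → March 17, 2024.
Next: May 2024 → May 17, 2024.

May 17, 2024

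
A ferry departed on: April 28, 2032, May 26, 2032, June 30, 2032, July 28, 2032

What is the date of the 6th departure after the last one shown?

All Wednesdays; the gaps (28, 35, 28) vary with month length.
This is the last Wednesday of each month.
Last Wednesday of August 2032: August 25, 2032.
Last Wednesday of September 2032: September 29, 2032.
October 2032 ends with Wednesday October 27, 2032.
Last Wednesday of November 2032: November 24, 2032.
December 2032 ends with Wednesday December 29, 2032.
January 2033 ends with Wednesday January 26, 2033.

January 26, 2033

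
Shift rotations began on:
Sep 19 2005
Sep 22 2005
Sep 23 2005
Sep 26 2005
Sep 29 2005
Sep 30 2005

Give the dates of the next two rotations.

Oct 3 2005, Oct 6 2005

Every event lands on a Monday or Thursday or Friday (gaps cycle 3, 1, 3, 3, 1).
So the schedule is: every Monday, Thursday and Friday.
The following Monday is Oct 3 2005.
Next Thursday: Oct 6 2005.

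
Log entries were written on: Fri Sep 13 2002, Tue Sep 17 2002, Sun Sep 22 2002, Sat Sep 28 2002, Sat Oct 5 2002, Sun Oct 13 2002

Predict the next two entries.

Tue Oct 22 2002, Fri Nov 1 2002

Intervals are 4, 5, 6, 7, 8 days — an arithmetic progression with common difference 1.
Next gap: 9 days. Sun Oct 13 2002 + 9 days = Tue Oct 22 2002.
Next gap: 10 days. Tue Oct 22 2002 + 10 days = Fri Nov 1 2002.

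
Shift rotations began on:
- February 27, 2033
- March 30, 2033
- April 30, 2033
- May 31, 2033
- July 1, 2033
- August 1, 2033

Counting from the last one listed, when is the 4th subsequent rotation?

Gaps between consecutive events: 31, 31, 31, 31, 31 days — a constant 31-day interval.
August 1, 2033 + 31 days = September 1, 2033.
September 1, 2033 + 31 days = October 2, 2033.
October 2, 2033 + 31 days = November 2, 2033.
November 2, 2033 + 31 days = December 3, 2033.

December 3, 2033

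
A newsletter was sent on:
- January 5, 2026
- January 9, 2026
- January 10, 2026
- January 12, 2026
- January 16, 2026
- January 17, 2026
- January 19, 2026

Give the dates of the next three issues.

January 23, 2026; January 24, 2026; January 26, 2026

Every event lands on a Monday or Friday or Saturday (gaps cycle 4, 1, 2, 4, 1, 2).
So the schedule is: every Monday, Friday and Saturday.
The following Friday is January 23, 2026.
Next Saturday: January 24, 2026.
The following Monday is January 26, 2026.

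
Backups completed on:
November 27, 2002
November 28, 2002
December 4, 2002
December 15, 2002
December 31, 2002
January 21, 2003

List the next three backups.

February 16, 2003; March 19, 2003; April 24, 2003

The spacing grows by 5 each time: 1, 6, 11, 16, 21 days.
Next gap: 26 days. January 21, 2003 + 26 days = February 16, 2003.
Next gap: 31 days. February 16, 2003 + 31 days = March 19, 2003.
Next gap: 36 days. March 19, 2003 + 36 days = April 24, 2003.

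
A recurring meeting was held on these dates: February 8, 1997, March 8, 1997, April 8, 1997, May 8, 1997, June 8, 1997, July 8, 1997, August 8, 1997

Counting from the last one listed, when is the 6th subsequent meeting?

February 8, 1998

Gaps: 28, 31, 30, 31, 30, 31 days — not constant. Every event is on the 8th of the month.
Pattern: the 8th of each month.
September 1997: September 8, 1997.
October 1997: October 8, 1997.
November 1997: November 8, 1997.
December 1997: December 8, 1997.
Next: January 1998 → January 8, 1998.
Next: February 1998 → February 8, 1998.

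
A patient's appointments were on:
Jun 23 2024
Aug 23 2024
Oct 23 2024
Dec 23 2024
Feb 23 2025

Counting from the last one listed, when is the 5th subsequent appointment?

Dec 23 2025

The day-of-month is always 23 (61, 61, 61, 62 days between events).
So this recurs on the 23rd of every 2 months.
April 2025: Apr 23 2025.
June 2025: Jun 23 2025.
August 2025: Aug 23 2025.
October 2025: Oct 23 2025.
Next: December 2025 → Dec 23 2025.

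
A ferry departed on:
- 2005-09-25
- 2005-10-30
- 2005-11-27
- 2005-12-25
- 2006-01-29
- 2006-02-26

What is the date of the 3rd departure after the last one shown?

2006-05-28

These are Sundays with 35, 28, 28, 35, 28-day gaps.
Each is the final Sunday of its month — 2005-10-30 is past the 28th, so '4th Sunday' doesn't fit.
Last Sunday of March 2006: 2006-03-26.
Last Sunday of April 2006: 2006-04-30.
May 2006 ends with Sunday 2006-05-28.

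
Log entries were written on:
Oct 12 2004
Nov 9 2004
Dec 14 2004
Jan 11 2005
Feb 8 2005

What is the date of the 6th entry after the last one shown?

These are Tuesdays at 28- or 35-day spacing (28, 35, 28, 28).
The pattern: 2nd Tuesday of the month.
2nd Tuesday of March 2005: Mar 8 2005.
2nd Tuesday of April 2005: Apr 12 2005.
2nd Tuesday of May 2005: May 10 2005.
June 2005 — 2nd Tuesday is Jun 14 2005.
2nd Tuesday of July 2005: Jul 12 2005.
August 2005 — 2nd Tuesday is Aug 9 2005.

Aug 9 2005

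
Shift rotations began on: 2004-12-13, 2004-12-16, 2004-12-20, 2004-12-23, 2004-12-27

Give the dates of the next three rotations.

2004-12-30, 2005-01-03, 2005-01-06

Gaps: 3, 4, 3, 4 days — not constant, but cyclic with period 2.
The events fall on every Monday and Thursday.
Next Thursday: 2004-12-30.
The following Monday is 2005-01-03.
The following Thursday is 2005-01-06.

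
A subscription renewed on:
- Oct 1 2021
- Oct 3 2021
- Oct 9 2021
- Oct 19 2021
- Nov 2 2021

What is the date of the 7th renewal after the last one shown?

Intervals are 2, 6, 10, 14 days — an arithmetic progression with common difference 4.
Next gap: 18 days. Nov 2 2021 + 18 days = Nov 20 2021.
Next gap: 22 days. Nov 20 2021 + 22 days = Dec 12 2021.
Next gap: 26 days. Dec 12 2021 + 26 days = Jan 7 2022.
Next gap: 30 days. Jan 7 2022 + 30 days = Feb 6 2022.
Next gap: 34 days. Feb 6 2022 + 34 days = Mar 12 2022.
Next gap: 38 days. Mar 12 2022 + 38 days = Apr 19 2022.
Next gap: 42 days. Apr 19 2022 + 42 days = May 31 2022.

May 31 2022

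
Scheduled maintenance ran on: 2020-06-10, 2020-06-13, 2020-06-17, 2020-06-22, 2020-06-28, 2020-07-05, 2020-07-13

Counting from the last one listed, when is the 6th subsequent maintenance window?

2020-09-20

Intervals are 3, 4, 5, 6, 7, 8 days — an arithmetic progression with common difference 1.
Next gap: 9 days. 2020-07-13 + 9 days = 2020-07-22.
Next gap: 10 days. 2020-07-22 + 10 days = 2020-08-01.
Next gap: 11 days. 2020-08-01 + 11 days = 2020-08-12.
Next gap: 12 days. 2020-08-12 + 12 days = 2020-08-24.
Next gap: 13 days. 2020-08-24 + 13 days = 2020-09-06.
Next gap: 14 days. 2020-09-06 + 14 days = 2020-09-20.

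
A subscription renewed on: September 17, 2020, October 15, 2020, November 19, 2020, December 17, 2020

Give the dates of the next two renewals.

January 21, 2021; February 18, 2021

All dates are Thursdays, 28, 35, 28 days apart.
Specifically, the 3rd Thursday of each month.
January 2021 — 3rd Thursday is January 21, 2021.
3rd Thursday of February 2021: February 18, 2021.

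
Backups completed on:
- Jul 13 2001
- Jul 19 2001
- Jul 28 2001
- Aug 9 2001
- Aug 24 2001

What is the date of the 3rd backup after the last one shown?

Oct 26 2001

The spacing grows by 3 each time: 6, 9, 12, 15 days.
Next gap: 18 days. Aug 24 2001 + 18 days = Sep 11 2001.
Next gap: 21 days. Sep 11 2001 + 21 days = Oct 2 2001.
Next gap: 24 days. Oct 2 2001 + 24 days = Oct 26 2001.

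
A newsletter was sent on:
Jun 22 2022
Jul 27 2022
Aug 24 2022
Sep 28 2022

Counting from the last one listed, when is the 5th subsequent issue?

Feb 22 2023

All dates are Wednesdays, 35, 28, 35 days apart.
Specifically, the 4th Wednesday of each month.
4th Wednesday of October 2022: Oct 26 2022.
4th Wednesday of November 2022: Nov 23 2022.
4th Wednesday of December 2022: Dec 28 2022.
4th Wednesday of January 2023: Jan 25 2023.
4th Wednesday of February 2023: Feb 22 2023.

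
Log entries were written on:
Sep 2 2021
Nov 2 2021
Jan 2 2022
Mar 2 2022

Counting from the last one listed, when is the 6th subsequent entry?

The day-of-month is always 2 (61, 61, 59 days between events).
So this recurs on the 2nd of every 2 months.
May 2022: May 2 2022.
Next: July 2022 → Jul 2 2022.
September 2022: Sep 2 2022.
Next: November 2022 → Nov 2 2022.
Next: January 2023 → Jan 2 2023.
Next: March 2023 → Mar 2 2023.

Mar 2 2023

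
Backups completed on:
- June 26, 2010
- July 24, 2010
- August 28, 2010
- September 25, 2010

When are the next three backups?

October 23, 2010; November 27, 2010; December 25, 2010

These are Saturdays at 28- or 35-day spacing (28, 35, 28).
The pattern: 4th Saturday of the month.
October 2010 — 4th Saturday is October 23, 2010.
November 2010 — 4th Saturday is November 27, 2010.
4th Saturday of December 2010: December 25, 2010.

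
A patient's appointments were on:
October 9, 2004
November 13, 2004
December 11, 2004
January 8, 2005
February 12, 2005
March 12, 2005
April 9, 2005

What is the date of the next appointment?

May 14, 2005

These are Saturdays at 28- or 35-day spacing (35, 28, 28, 35, 28, 28).
The pattern: 2nd Saturday of the month.
May 2005 — 2nd Saturday is May 14, 2005.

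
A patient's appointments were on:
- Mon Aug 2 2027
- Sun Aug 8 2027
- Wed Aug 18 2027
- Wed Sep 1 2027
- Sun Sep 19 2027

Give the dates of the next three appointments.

Intervals are 6, 10, 14, 18 days — an arithmetic progression with common difference 4.
Next gap: 22 days. Sun Sep 19 2027 + 22 days = Mon Oct 11 2027.
Next gap: 26 days. Mon Oct 11 2027 + 26 days = Sat Nov 6 2027.
Next gap: 30 days. Sat Nov 6 2027 + 30 days = Mon Dec 6 2027.

Mon Oct 11 2027, Sat Nov 6 2027, Mon Dec 6 2027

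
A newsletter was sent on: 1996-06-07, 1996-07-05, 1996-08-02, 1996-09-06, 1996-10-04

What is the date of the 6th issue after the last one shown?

Gaps: 28, 28, 35, 28 days — a mix of 28 and 35. Every date is a Friday.
Each is the 1st Friday of its month.
1st Friday of November 1996: 1996-11-01.
1st Friday of December 1996: 1996-12-06.
1st Friday of January 1997: 1997-01-03.
1st Friday of February 1997: 1997-02-07.
1st Friday of March 1997: 1997-03-07.
1st Friday of April 1997: 1997-04-04.

1997-04-04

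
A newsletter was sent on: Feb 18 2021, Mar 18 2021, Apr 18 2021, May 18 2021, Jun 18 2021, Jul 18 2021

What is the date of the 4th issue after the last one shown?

Nov 18 2021

Gaps: 28, 31, 30, 31, 30 days — not constant. Every event is on the 18th of the month.
Pattern: the 18th of each month.
Next: August 2021 → Aug 18 2021.
September 2021: Sep 18 2021.
Next: October 2021 → Oct 18 2021.
Next: November 2021 → Nov 18 2021.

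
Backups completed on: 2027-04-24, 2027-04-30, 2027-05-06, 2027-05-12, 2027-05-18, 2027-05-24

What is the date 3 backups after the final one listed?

Every event comes 6 days after the last (6, 6, 6, 6, 6).
2027-05-24 + 6 days = 2027-05-30.
2027-05-30 + 6 days = 2027-06-05.
2027-06-05 + 6 days = 2027-06-11.

2027-06-11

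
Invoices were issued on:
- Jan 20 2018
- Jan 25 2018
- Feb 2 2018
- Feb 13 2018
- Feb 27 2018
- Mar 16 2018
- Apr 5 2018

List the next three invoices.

Gaps: 5, 8, 11, 14, 17, 20 days — each gap is 3 larger than the previous one.
Next gap: 23 days. Apr 5 2018 + 23 days = Apr 28 2018.
Next gap: 26 days. Apr 28 2018 + 26 days = May 24 2018.
Next gap: 29 days. May 24 2018 + 29 days = Jun 22 2018.

Apr 28 2018, May 24 2018, Jun 22 2018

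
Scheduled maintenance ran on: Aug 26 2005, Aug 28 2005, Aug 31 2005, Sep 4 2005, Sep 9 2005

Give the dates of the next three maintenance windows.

Gaps: 2, 3, 4, 5 days — each gap is 1 larger than the previous one.
Next gap: 6 days. Sep 9 2005 + 6 days = Sep 15 2005.
Next gap: 7 days. Sep 15 2005 + 7 days = Sep 22 2005.
Next gap: 8 days. Sep 22 2005 + 8 days = Sep 30 2005.

Sep 15 2005, Sep 22 2005, Sep 30 2005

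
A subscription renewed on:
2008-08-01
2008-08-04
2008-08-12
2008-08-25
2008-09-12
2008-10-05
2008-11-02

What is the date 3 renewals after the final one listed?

Gaps: 3, 8, 13, 18, 23, 28 days — each gap is 5 larger than the previous one.
Next gap: 33 days. 2008-11-02 + 33 days = 2008-12-05.
Next gap: 38 days. 2008-12-05 + 38 days = 2009-01-12.
Next gap: 43 days. 2009-01-12 + 43 days = 2009-02-24.

2009-02-24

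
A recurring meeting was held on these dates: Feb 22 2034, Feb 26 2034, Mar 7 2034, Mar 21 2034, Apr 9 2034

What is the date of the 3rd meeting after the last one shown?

Jul 5 2034

The spacing grows by 5 each time: 4, 9, 14, 19 days.
Next gap: 24 days. Apr 9 2034 + 24 days = May 3 2034.
Next gap: 29 days. May 3 2034 + 29 days = Jun 1 2034.
Next gap: 34 days. Jun 1 2034 + 34 days = Jul 5 2034.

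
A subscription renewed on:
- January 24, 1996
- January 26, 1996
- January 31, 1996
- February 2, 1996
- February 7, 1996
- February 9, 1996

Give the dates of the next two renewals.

The gap pattern 2, 5, 2, 5, 2 repeats every 2 events.
These are the Wednesdays and Fridays of each week.
The following Wednesday is February 14, 1996.
The following Friday is February 16, 1996.

February 14, 1996; February 16, 1996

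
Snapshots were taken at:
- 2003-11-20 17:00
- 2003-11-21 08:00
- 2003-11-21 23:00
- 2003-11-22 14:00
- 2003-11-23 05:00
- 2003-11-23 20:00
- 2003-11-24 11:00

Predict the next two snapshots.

The interval is a steady 15 hours (15, 15, 15, 15, 15, 15).
2003-11-24 11:00 + 15 h = 2003-11-25 02:00.
2003-11-25 02:00 + 15 h = 2003-11-25 17:00.

2003-11-25 02:00, 2003-11-25 17:00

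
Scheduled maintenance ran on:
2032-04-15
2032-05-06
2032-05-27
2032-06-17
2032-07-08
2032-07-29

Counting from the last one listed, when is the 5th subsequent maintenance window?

2032-11-11

Gaps between consecutive events: 21, 21, 21, 21, 21 days — a constant 21-day interval.
2032-07-29 + 21 days = 2032-08-19.
2032-08-19 + 21 days = 2032-09-09.
2032-09-09 + 21 days = 2032-09-30.
2032-09-30 + 21 days = 2032-10-21.
2032-10-21 + 21 days = 2032-11-11.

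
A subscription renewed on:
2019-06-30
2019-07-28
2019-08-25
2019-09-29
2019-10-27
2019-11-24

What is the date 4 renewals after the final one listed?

All Sundays; the gaps (28, 28, 35, 28, 28) vary with month length.
This is the last Sunday of each month.
Last Sunday of December 2019: 2019-12-29.
Last Sunday of January 2020: 2020-01-26.
February 2020 ends with Sunday 2020-02-23.
March 2020 ends with Sunday 2020-03-29.

2020-03-29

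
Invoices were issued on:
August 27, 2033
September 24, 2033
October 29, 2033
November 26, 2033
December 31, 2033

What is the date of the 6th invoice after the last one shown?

June 24, 2034

These are Saturdays with 28, 35, 28, 35-day gaps.
Each is the final Saturday of its month — October 29, 2033 is past the 28th, so '4th Saturday' doesn't fit.
January 2034 ends with Saturday January 28, 2034.
February 2034 ends with Saturday February 25, 2034.
March 2034 ends with Saturday March 25, 2034.
Last Saturday of April 2034: April 29, 2034.
May 2034 ends with Saturday May 27, 2034.
June 2034 ends with Saturday June 24, 2034.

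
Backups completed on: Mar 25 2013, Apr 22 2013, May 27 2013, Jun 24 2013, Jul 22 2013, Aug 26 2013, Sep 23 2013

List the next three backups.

Oct 28 2013, Nov 25 2013, Dec 23 2013

These are Mondays at 28- or 35-day spacing (28, 35, 28, 28, 35, 28).
The pattern: 4th Monday of the month.
4th Monday of October 2013: Oct 28 2013.
November 2013 — 4th Monday is Nov 25 2013.
December 2013 — 4th Monday is Dec 23 2013.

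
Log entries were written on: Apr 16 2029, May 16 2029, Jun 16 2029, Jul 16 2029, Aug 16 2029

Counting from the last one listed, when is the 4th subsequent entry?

Dec 16 2029

Each date is the 16th; the gaps (30, 31, 30, 31) track the month lengths.
The rule is the 16th of each month.
Next: September 2029 → Sep 16 2029.
Next: October 2029 → Oct 16 2029.
November 2029: Nov 16 2029.
Next: December 2029 → Dec 16 2029.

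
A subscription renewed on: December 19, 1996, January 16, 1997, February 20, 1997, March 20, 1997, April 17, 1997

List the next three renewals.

May 15, 1997; June 19, 1997; July 17, 1997

Gaps: 28, 35, 28, 28 days — a mix of 28 and 35. Every date is a Thursday.
Each is the 3rd Thursday of its month.
3rd Thursday of May 1997: May 15, 1997.
June 1997 — 3rd Thursday is June 19, 1997.
July 1997 — 3rd Thursday is July 17, 1997.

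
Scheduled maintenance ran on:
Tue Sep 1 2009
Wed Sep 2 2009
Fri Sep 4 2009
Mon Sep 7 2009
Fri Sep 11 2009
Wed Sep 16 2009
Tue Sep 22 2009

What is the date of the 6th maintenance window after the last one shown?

Wed Nov 18 2009

The spacing grows by 1 each time: 1, 2, 3, 4, 5, 6 days.
Next gap: 7 days. Tue Sep 22 2009 + 7 days = Tue Sep 29 2009.
Next gap: 8 days. Tue Sep 29 2009 + 8 days = Wed Oct 7 2009.
Next gap: 9 days. Wed Oct 7 2009 + 9 days = Fri Oct 16 2009.
Next gap: 10 days. Fri Oct 16 2009 + 10 days = Mon Oct 26 2009.
Next gap: 11 days. Mon Oct 26 2009 + 11 days = Fri Nov 6 2009.
Next gap: 12 days. Fri Nov 6 2009 + 12 days = Wed Nov 18 2009.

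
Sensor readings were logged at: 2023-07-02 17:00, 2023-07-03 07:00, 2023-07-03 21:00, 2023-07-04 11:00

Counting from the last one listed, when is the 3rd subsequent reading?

2023-07-06 05:00

Gaps: 14, 14, 14 hours — each event is 14 hours after the previous one.
2023-07-04 11:00 + 14 h = 2023-07-05 01:00.
2023-07-05 01:00 + 14 h = 2023-07-05 15:00.
2023-07-05 15:00 + 14 h = 2023-07-06 05:00.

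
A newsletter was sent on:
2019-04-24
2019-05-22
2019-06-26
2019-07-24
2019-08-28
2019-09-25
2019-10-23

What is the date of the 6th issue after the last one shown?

All dates are Wednesdays, 28, 35, 28, 35, 28, 28 days apart.
Specifically, the 4th Wednesday of each month.
4th Wednesday of November 2019: 2019-11-27.
December 2019 — 4th Wednesday is 2019-12-25.
January 2020 — 4th Wednesday is 2020-01-22.
February 2020 — 4th Wednesday is 2020-02-26.
March 2020 — 4th Wednesday is 2020-03-25.
April 2020 — 4th Wednesday is 2020-04-22.

2020-04-22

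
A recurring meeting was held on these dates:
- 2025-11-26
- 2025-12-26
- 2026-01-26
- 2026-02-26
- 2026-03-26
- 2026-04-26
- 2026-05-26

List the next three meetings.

Each date is the 26th; the gaps (30, 31, 31, 28, 31, 30) track the month lengths.
The rule is the 26th of each month.
Next: June 2026 → 2026-06-26.
July 2026: 2026-07-26.
Next: August 2026 → 2026-08-26.

2026-06-26, 2026-07-26, 2026-08-26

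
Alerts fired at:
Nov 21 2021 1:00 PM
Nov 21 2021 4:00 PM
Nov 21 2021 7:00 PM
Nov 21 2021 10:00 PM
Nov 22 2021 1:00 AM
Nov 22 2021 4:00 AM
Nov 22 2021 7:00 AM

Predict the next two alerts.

Nov 22 2021 10:00 AM, Nov 22 2021 1:00 PM

Spacing: 3, 3, 3, 3, 3, 3 h — constant 3 h.
Nov 22 2021 7:00 AM + 3 h = Nov 22 2021 10:00 AM.
Nov 22 2021 10:00 AM + 3 h = Nov 22 2021 1:00 PM.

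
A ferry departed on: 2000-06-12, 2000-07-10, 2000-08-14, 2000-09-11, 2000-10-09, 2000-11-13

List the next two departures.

All dates are Mondays, 28, 35, 28, 28, 35 days apart.
Specifically, the 2nd Monday of each month.
December 2000 — 2nd Monday is 2000-12-11.
January 2001 — 2nd Monday is 2001-01-08.

2000-12-11, 2001-01-08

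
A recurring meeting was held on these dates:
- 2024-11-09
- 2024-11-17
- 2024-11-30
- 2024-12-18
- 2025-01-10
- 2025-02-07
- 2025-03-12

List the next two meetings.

The spacing grows by 5 each time: 8, 13, 18, 23, 28, 33 days.
Next gap: 38 days. 2025-03-12 + 38 days = 2025-04-19.
Next gap: 43 days. 2025-04-19 + 43 days = 2025-06-01.

2025-04-19, 2025-06-01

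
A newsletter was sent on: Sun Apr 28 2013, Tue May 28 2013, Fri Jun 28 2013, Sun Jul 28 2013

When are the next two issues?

Wed Aug 28 2013, Sat Sep 28 2013

Gaps: 30, 31, 30 days — not constant. Every event is on the 28th of the month.
Pattern: the 28th of each month.
Next: August 2013 → Wed Aug 28 2013.
Next: September 2013 → Sat Sep 28 2013.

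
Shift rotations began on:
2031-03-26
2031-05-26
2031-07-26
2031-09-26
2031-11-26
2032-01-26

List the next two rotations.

The day-of-month is always 26 (61, 61, 62, 61, 61 days between events).
So this recurs on the 26th of every 2 months.
Next: March 2032 → 2032-03-26.
Next: May 2032 → 2032-05-26.

2032-03-26, 2032-05-26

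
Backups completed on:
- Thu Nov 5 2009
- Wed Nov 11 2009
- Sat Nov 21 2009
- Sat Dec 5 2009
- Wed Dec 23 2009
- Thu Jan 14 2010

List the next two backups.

Gaps: 6, 10, 14, 18, 22 days — each gap is 4 larger than the previous one.
Next gap: 26 days. Thu Jan 14 2010 + 26 days = Tue Feb 9 2010.
Next gap: 30 days. Tue Feb 9 2010 + 30 days = Thu Mar 11 2010.

Tue Feb 9 2010, Thu Mar 11 2010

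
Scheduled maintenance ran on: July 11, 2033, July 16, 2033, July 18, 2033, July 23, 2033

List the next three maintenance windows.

Gaps: 5, 2, 5 days — not constant, but cyclic with period 2.
The events fall on every Monday and Saturday.
Next Monday: July 25, 2033.
The following Saturday is July 30, 2033.
Next Monday: August 1, 2033.

July 25, 2033; July 30, 2033; August 1, 2033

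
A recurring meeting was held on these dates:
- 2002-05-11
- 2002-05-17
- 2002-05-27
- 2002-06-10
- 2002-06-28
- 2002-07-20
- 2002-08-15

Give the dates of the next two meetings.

The spacing grows by 4 each time: 6, 10, 14, 18, 22, 26 days.
Next gap: 30 days. 2002-08-15 + 30 days = 2002-09-14.
Next gap: 34 days. 2002-09-14 + 34 days = 2002-10-18.

2002-09-14, 2002-10-18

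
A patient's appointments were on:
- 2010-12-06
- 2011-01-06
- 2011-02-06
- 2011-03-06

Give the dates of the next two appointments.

Gaps: 31, 31, 28 days — not constant. Every event is on the 6th of the month.
Pattern: the 6th of each month.
April 2011: 2011-04-06.
May 2011: 2011-05-06.

2011-04-06, 2011-05-06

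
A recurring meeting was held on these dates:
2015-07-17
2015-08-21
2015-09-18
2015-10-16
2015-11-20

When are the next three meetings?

All dates are Fridays, 35, 28, 28, 35 days apart.
Specifically, the 3rd Friday of each month.
3rd Friday of December 2015: 2015-12-18.
January 2016 — 3rd Friday is 2016-01-15.
3rd Friday of February 2016: 2016-02-19.

2015-12-18, 2016-01-15, 2016-02-19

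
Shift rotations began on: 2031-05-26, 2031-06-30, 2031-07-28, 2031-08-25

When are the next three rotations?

2031-09-29, 2031-10-27, 2031-11-24

All Mondays; the gaps (35, 28, 28) vary with month length.
This is the last Monday of each month.
Last Monday of September 2031: 2031-09-29.
October 2031 ends with Monday 2031-10-27.
Last Monday of November 2031: 2031-11-24.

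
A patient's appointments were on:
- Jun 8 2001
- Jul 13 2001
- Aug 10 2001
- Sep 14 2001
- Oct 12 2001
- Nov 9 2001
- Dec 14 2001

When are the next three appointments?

These are Fridays at 28- or 35-day spacing (35, 28, 35, 28, 28, 35).
The pattern: 2nd Friday of the month.
January 2002 — 2nd Friday is Jan 11 2002.
2nd Friday of February 2002: Feb 8 2002.
2nd Friday of March 2002: Mar 8 2002.

Jan 11 2002, Feb 8 2002, Mar 8 2002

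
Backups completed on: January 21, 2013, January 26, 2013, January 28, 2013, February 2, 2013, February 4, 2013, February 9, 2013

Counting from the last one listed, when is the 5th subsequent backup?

Every event lands on a Monday or Saturday (gaps cycle 5, 2, 5, 2, 5).
So the schedule is: every Monday and Saturday.
The following Monday is February 11, 2013.
The following Saturday is February 16, 2013.
The following Monday is February 18, 2013.
The following Saturday is February 23, 2013.
Next Monday: February 25, 2013.

February 25, 2013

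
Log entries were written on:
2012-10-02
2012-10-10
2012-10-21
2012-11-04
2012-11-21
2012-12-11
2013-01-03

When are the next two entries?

2013-01-29, 2013-02-27

Intervals are 8, 11, 14, 17, 20, 23 days — an arithmetic progression with common difference 3.
Next gap: 26 days. 2013-01-03 + 26 days = 2013-01-29.
Next gap: 29 days. 2013-01-29 + 29 days = 2013-02-27.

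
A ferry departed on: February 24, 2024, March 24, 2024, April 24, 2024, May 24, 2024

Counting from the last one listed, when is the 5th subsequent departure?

Gaps: 29, 31, 30 days — not constant. Every event is on the 24th of the month.
Pattern: the 24th of each month.
June 2024: June 24, 2024.
Next: July 2024 → July 24, 2024.
Next: August 2024 → August 24, 2024.
September 2024: September 24, 2024.
October 2024: October 24, 2024.

October 24, 2024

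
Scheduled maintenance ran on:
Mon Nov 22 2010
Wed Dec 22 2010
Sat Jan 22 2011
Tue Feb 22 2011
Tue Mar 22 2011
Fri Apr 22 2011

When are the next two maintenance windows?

Sun May 22 2011, Wed Jun 22 2011

Each date is the 22nd; the gaps (30, 31, 31, 28, 31) track the month lengths.
The rule is the 22nd of each month.
Next: May 2011 → Sun May 22 2011.
Next: June 2011 → Wed Jun 22 2011.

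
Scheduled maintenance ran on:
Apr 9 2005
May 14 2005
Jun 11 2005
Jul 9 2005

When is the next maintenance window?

Aug 13 2005

Gaps: 35, 28, 28 days — a mix of 28 and 35. Every date is a Saturday.
Each is the 2nd Saturday of its month.
2nd Saturday of August 2005: Aug 13 2005.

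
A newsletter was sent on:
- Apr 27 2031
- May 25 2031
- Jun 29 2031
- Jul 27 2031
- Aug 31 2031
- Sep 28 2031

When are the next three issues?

Oct 26 2031, Nov 30 2031, Dec 28 2031

These are Sundays with 28, 35, 28, 35, 28-day gaps.
Each is the final Sunday of its month — Jun 29 2031 is past the 28th, so '4th Sunday' doesn't fit.
Last Sunday of October 2031: Oct 26 2031.
November 2031 ends with Sunday Nov 30 2031.
December 2031 ends with Sunday Dec 28 2031.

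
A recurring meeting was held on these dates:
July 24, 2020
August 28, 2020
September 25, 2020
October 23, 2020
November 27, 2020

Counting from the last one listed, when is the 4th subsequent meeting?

These are Fridays at 28- or 35-day spacing (35, 28, 28, 35).
The pattern: 4th Friday of the month.
4th Friday of December 2020: December 25, 2020.
4th Friday of January 2021: January 22, 2021.
4th Friday of February 2021: February 26, 2021.
4th Friday of March 2021: March 26, 2021.

March 26, 2021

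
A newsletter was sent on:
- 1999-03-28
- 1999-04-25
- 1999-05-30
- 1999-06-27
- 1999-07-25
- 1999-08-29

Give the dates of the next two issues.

These are Sundays with 28, 35, 28, 28, 35-day gaps.
Each is the final Sunday of its month — 1999-05-30 is past the 28th, so '4th Sunday' doesn't fit.
Last Sunday of September 1999: 1999-09-26.
October 1999 ends with Sunday 1999-10-31.

1999-09-26, 1999-10-31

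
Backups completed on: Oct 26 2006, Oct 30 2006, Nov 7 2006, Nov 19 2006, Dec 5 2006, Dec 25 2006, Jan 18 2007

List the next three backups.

Feb 15 2007, Mar 19 2007, Apr 24 2007

The spacing grows by 4 each time: 4, 8, 12, 16, 20, 24 days.
Next gap: 28 days. Jan 18 2007 + 28 days = Feb 15 2007.
Next gap: 32 days. Feb 15 2007 + 32 days = Mar 19 2007.
Next gap: 36 days. Mar 19 2007 + 36 days = Apr 24 2007.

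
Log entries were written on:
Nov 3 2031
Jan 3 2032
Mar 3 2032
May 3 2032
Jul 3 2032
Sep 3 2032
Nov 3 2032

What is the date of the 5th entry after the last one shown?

Sep 3 2033

The day-of-month is always 3 (61, 60, 61, 61, 62, 61 days between events).
So this recurs on the 3rd of every 2 months.
January 2033: Jan 3 2033.
March 2033: Mar 3 2033.
May 2033: May 3 2033.
Next: July 2033 → Jul 3 2033.
Next: September 2033 → Sep 3 2033.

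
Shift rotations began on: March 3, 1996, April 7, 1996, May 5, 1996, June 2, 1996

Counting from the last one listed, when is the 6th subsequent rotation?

December 1, 1996

All dates are Sundays, 35, 28, 28 days apart.
Specifically, the 1st Sunday of each month.
1st Sunday of July 1996: July 7, 1996.
August 1996 — 1st Sunday is August 4, 1996.
1st Sunday of September 1996: September 1, 1996.
1st Sunday of October 1996: October 6, 1996.
1st Sunday of November 1996: November 3, 1996.
December 1996 — 1st Sunday is December 1, 1996.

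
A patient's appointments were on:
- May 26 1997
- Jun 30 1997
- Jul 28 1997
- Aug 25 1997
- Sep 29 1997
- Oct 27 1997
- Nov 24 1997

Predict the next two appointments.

Dec 29 1997, Jan 26 1998

These are Mondays with 35, 28, 28, 35, 28, 28-day gaps.
Each is the final Monday of its month — Jun 30 1997 is past the 28th, so '4th Monday' doesn't fit.
Last Monday of December 1997: Dec 29 1997.
January 1998 ends with Monday Jan 26 1998.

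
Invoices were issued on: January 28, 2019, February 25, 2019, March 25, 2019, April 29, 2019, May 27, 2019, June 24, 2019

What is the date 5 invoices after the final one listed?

November 25, 2019

Every date is a Monday; gaps 28, 28, 35, 28, 28 days.
Each is the last Monday of its month (at least one falls on the 29th or later, ruling out '4th Monday').
July 2019 ends with Monday July 29, 2019.
August 2019 ends with Monday August 26, 2019.
Last Monday of September 2019: September 30, 2019.
October 2019 ends with Monday October 28, 2019.
Last Monday of November 2019: November 25, 2019.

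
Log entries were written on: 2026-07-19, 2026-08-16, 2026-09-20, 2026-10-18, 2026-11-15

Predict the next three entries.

All dates are Sundays, 28, 35, 28, 28 days apart.
Specifically, the 3rd Sunday of each month.
December 2026 — 3rd Sunday is 2026-12-20.
January 2027 — 3rd Sunday is 2027-01-17.
February 2027 — 3rd Sunday is 2027-02-21.

2026-12-20, 2027-01-17, 2027-02-21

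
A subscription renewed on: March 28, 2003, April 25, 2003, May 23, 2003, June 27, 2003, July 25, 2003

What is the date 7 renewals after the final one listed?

Gaps: 28, 28, 35, 28 days — a mix of 28 and 35. Every date is a Friday.
Each is the 4th Friday of its month.
4th Friday of August 2003: August 22, 2003.
September 2003 — 4th Friday is September 26, 2003.
October 2003 — 4th Friday is October 24, 2003.
November 2003 — 4th Friday is November 28, 2003.
4th Friday of December 2003: December 26, 2003.
January 2004 — 4th Friday is January 23, 2004.
4th Friday of February 2004: February 27, 2004.

February 27, 2004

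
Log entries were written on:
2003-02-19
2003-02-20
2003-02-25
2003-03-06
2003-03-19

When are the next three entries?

Intervals are 1, 5, 9, 13 days — an arithmetic progression with common difference 4.
Next gap: 17 days. 2003-03-19 + 17 days = 2003-04-05.
Next gap: 21 days. 2003-04-05 + 21 days = 2003-04-26.
Next gap: 25 days. 2003-04-26 + 25 days = 2003-05-21.

2003-04-05, 2003-04-26, 2003-05-21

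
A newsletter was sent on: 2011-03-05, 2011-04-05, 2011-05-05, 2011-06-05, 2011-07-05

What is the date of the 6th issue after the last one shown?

2012-01-05

Gaps: 31, 30, 31, 30 days — not constant. Every event is on the 5th of the month.
Pattern: the 5th of each month.
August 2011: 2011-08-05.
September 2011: 2011-09-05.
Next: October 2011 → 2011-10-05.
Next: November 2011 → 2011-11-05.
December 2011: 2011-12-05.
January 2012: 2012-01-05.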